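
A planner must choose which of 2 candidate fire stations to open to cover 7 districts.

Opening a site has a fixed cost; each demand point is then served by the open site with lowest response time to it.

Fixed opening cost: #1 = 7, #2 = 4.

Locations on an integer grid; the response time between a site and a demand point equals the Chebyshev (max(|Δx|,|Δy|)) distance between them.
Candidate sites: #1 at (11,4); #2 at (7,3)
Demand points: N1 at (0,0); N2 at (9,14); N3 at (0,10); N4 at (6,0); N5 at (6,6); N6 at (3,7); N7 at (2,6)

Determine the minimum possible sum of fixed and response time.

Open {#2}: assign each demand point to its cheapest open site.
  N1→#2 7, N2→#2 11, N3→#2 7, N4→#2 3, N5→#2 3, N6→#2 4, N7→#2 5
  response time 40, fixed 4 → total 44.
Compare {#1, #2}: response time 39 + fixed 11 = 50.
Compare {#1}: response time 59 + fixed 7 = 66.

44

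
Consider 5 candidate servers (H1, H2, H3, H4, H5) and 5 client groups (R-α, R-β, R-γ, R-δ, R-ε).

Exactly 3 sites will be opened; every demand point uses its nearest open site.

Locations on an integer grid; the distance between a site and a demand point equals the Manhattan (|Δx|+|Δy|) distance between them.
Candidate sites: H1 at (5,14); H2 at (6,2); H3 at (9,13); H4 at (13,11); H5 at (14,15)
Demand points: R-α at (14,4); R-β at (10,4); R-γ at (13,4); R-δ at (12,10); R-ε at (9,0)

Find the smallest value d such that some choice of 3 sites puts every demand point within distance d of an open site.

Open {H1, H2, H4}.
  Farthest demand point is R-α at distance 8 (to H4); all others are ≤ 8.
With {H2, H3, H4} the worst case is 8.
With {H2, H4, H5} the worst case is 8.
No size-3 selection achieves below 8.

8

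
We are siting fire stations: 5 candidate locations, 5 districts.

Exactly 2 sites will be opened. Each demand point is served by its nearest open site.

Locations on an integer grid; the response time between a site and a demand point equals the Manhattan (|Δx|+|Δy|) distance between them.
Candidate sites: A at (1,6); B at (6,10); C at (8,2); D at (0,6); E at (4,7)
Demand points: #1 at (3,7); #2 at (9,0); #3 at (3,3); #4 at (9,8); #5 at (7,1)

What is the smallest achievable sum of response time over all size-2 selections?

Open {C, E}.
  #1→E 1, #2→C 3, #3→E 5, #4→E 6, #5→C 2  ⇒ total 17.
Compare {A, C}: total 20.
Compare {B, C}: total 22.
No size-2 selection does better; minimum is 17.

17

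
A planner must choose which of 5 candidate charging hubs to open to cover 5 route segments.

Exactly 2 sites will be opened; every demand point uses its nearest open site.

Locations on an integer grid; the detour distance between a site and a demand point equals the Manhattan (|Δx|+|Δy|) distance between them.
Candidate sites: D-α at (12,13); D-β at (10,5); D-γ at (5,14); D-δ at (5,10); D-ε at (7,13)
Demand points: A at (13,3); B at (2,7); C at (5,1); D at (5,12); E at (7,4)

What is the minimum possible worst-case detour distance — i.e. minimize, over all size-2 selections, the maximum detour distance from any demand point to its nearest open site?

Open {D-β, D-δ}.
  Farthest demand point is C at detour distance 9 (to D-β); all others are ≤ 9.
With {D-α, D-β} the worst case is 10.
With {D-β, D-γ} the worst case is 10.
No size-2 selection achieves below 9.

9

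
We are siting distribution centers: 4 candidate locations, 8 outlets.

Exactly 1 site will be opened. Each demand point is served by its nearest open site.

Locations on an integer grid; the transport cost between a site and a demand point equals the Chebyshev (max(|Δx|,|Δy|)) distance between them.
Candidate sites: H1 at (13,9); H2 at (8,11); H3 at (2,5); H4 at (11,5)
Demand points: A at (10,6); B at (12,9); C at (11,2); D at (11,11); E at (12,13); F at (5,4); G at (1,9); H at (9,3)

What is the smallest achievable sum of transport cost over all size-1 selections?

40

Open {H4}.
  A→H4 1, B→H4 4, C→H4 3, D→H4 6, E→H4 8, F→H4 6, G→H4 10, H→H4 2  ⇒ total 40.
Compare {H1}: total 43.
Compare {H2}: total 47.
No size-1 selection does better; minimum is 40.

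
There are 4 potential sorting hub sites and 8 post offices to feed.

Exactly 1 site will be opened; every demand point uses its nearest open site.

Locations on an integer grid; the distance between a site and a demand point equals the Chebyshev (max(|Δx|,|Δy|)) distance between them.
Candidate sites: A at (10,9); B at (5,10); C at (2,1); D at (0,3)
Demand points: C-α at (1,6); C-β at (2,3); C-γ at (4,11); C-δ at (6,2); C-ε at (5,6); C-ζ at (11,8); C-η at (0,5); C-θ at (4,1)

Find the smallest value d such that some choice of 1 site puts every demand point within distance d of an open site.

Open {B}.
  Farthest demand point is C-θ at distance 9 (to B); all others are ≤ 9.
With {A} the worst case is 10.
With {C} the worst case is 10.
No size-1 selection achieves below 9.

9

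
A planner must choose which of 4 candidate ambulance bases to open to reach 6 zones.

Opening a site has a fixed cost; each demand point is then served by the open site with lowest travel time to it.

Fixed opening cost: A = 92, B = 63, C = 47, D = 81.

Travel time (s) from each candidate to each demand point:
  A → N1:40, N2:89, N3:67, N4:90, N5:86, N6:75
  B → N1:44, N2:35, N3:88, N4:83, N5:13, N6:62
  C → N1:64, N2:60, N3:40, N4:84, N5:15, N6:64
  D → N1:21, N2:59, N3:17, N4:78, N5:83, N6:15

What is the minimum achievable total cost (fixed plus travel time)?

Open {B, D}: assign each demand point to its cheapest open site.
  N1→D 21, N2→B 35, N3→D 17, N4→D 78, N5→B 13, N6→D 15
  travel time 179, fixed 144 → total 323.
Compare {C, D}: travel time 205 + fixed 128 = 333.
Compare {D}: travel time 273 + fixed 81 = 354.
Compare {B, C, D}: travel time 179 + fixed 191 = 370.
All other subsets cost ≥ 333. Minimum total cost: 323.

323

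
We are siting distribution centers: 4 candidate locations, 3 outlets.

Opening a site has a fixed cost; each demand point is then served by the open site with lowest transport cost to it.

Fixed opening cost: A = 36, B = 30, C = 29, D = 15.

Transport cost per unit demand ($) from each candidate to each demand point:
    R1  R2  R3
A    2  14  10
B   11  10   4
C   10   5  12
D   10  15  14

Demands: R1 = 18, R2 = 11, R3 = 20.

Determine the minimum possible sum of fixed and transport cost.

Open {A, B, C}: assign each demand point to its cheapest open site.
  R1→A 18×2=36, R2→C 11×5=55, R3→B 20×4=80
  transport cost 171, fixed 95 → total 266.
Compare {A, B, C, D}: transport cost 171 + fixed 110 = 281.
Compare {A, B}: transport cost 226 + fixed 66 = 292.
Compare {A, B, D}: transport cost 226 + fixed 81 = 307.
All other subsets cost ≥ 281. Minimum total cost: 266.

266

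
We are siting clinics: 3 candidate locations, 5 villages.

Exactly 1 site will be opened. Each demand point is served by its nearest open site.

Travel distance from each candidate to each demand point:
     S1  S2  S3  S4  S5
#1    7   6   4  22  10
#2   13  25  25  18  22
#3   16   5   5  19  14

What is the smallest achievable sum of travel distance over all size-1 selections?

49

Open {#1}.
  S1→#1 7, S2→#1 6, S3→#1 4, S4→#1 22, S5→#1 10  ⇒ total 49.
Compare {#3}: total 59.
Compare {#2}: total 103.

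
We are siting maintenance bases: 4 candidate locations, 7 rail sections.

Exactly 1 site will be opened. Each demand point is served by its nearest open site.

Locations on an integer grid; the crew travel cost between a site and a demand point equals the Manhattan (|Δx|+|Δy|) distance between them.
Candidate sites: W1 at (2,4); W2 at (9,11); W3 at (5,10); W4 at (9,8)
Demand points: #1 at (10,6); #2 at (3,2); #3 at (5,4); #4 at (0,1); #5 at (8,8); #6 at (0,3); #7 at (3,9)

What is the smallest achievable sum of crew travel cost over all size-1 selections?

40

Open {W1}.
  #1→W1 10, #2→W1 3, #3→W1 3, #4→W1 5, #5→W1 10, #6→W1 3, #7→W1 6  ⇒ total 40.
Compare {W3}: total 59.
Compare {W4}: total 61.
No size-1 selection does better; minimum is 40.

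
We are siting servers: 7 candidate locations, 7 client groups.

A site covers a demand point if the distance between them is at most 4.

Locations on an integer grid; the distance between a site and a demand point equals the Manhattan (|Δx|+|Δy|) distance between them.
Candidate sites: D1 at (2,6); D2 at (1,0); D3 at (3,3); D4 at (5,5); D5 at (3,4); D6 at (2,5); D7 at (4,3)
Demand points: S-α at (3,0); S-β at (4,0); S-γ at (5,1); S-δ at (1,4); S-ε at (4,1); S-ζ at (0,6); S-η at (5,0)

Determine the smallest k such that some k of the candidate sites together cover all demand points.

2

Coverage sets (demand points within 4 of each site):
  D1: {S-δ, S-ζ}
  D2: {S-α, S-β, S-δ, S-ε, S-η}
  D3: {S-α, S-β, S-γ, S-δ, S-ε}
  D4: {S-γ}
  D5: {S-α, S-δ, S-ε}
  D6: {S-δ, S-ζ}
  D7: {S-α, S-β, S-γ, S-δ, S-ε, S-η}
No single site covers all 7 demand points.
But {D1, D7} covers everything, so the minimum is 2.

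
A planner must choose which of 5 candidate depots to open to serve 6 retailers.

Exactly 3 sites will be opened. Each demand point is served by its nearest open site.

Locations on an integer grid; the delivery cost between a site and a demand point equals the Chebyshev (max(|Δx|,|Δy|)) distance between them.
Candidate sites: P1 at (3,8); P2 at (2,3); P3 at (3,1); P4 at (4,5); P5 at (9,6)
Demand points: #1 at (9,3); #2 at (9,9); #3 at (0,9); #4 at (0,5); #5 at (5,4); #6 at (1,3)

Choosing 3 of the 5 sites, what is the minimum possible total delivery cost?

14

Open {P2, P4, P5}.
  #1→P5 3, #2→P5 3, #3→P4 4, #4→P2 2, #5→P4 1, #6→P2 1  ⇒ total 14.
Compare {P1, P2, P5}: total 15.
Compare {P1, P4, P5}: total 16.
No size-3 selection does better; minimum is 14.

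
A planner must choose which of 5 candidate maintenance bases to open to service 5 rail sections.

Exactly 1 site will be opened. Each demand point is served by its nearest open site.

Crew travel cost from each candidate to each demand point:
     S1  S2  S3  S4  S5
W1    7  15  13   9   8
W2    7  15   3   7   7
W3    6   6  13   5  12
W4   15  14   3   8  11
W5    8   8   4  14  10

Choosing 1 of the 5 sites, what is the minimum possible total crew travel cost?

39

Open {W2}.
  S1→W2 7, S2→W2 15, S3→W2 3, S4→W2 7, S5→W2 7  ⇒ total 39.
Compare {W3}: total 42.
Compare {W5}: total 44.
No size-1 selection does better; minimum is 39.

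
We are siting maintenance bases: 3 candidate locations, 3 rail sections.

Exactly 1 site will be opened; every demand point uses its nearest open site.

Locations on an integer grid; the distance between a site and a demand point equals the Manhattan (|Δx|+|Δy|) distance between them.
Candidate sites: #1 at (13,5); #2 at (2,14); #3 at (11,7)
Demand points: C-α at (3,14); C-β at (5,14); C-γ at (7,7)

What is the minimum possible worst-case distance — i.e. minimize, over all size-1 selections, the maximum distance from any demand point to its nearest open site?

12

Open {#2}.
  Farthest demand point is C-γ at distance 12 (to #2); all others are ≤ 12.
With {#3} the worst case is 15.
With {#1} the worst case is 19.
No size-1 selection achieves below 12.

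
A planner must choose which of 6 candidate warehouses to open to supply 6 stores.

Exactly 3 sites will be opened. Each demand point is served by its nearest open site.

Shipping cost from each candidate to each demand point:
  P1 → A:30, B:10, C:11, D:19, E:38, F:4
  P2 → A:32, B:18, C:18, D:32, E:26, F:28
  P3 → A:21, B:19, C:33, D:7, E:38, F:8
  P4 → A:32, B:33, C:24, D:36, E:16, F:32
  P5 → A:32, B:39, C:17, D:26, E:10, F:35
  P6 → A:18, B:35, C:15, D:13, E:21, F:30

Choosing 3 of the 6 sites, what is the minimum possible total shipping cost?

63

Open {P1, P3, P5}.
  A→P3 21, B→P1 10, C→P1 11, D→P3 7, E→P5 10, F→P1 4  ⇒ total 63.
Compare {P1, P5, P6}: total 66.
Compare {P1, P3, P4}: total 69.
No size-3 selection does better; minimum is 63.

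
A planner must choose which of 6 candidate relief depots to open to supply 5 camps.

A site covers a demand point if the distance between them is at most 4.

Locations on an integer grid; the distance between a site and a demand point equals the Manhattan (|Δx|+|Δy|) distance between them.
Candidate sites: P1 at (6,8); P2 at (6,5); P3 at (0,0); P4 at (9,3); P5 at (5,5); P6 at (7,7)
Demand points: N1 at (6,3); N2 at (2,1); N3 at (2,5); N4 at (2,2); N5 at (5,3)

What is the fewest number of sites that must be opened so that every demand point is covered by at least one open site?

2

Coverage sets (demand points within 4 of each site):
  P1: {}
  P2: {N1, N3, N5}
  P3: {N2, N4}
  P4: {N1, N5}
  P5: {N1, N3, N5}
  P6: {}
No single site covers all 5 demand points.
But {P2, P3} covers everything, so the minimum is 2.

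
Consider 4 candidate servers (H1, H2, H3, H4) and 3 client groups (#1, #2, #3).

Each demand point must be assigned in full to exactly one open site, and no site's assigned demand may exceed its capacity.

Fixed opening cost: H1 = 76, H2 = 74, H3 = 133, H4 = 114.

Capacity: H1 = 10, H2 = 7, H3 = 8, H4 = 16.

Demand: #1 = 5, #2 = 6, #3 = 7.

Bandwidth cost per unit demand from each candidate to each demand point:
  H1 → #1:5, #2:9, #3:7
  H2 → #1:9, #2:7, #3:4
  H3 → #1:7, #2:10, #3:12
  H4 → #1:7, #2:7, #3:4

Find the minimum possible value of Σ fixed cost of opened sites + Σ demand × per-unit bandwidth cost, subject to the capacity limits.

Open {H1, H4}; cheapest assignment that respects the capacities:
  H1 (cap 10, load 5): #1 — cost 5×5 = 25
  H4 (cap 16, load 13): #2, #3 — cost 6×7 + 7×4 = 70
  Shipping 95, fixed 190 → total 285.
  Any other capacity-feasible assignment to {H1, H4} ships for at least 95.
Compare {H2, H4}: its best feasible assignment gives total 293.
Compare {H3, H4}: its best feasible assignment gives total 352.
Every other set of open sites that can feasibly serve all demand totals ≥ 293 even under its best assignment. Minimum: 285.

285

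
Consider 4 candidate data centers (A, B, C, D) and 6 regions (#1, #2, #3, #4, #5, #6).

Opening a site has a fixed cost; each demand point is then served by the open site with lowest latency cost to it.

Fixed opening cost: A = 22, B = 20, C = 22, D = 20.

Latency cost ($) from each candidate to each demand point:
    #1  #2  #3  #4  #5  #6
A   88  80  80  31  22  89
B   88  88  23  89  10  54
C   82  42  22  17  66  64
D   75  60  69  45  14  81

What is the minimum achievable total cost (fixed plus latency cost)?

269

Open {B, C}: assign each demand point to its cheapest open site.
  #1→C 82, #2→C 42, #3→C 22, #4→C 17, #5→B 10, #6→B 54
  latency cost 227, fixed 42 → total 269.
Compare {C, D}: latency cost 234 + fixed 42 = 276.
Compare {B, C, D}: latency cost 220 + fixed 62 = 282.
Compare {A, B, C}: latency cost 227 + fixed 64 = 291.
All other subsets cost ≥ 276. Minimum total cost: 269.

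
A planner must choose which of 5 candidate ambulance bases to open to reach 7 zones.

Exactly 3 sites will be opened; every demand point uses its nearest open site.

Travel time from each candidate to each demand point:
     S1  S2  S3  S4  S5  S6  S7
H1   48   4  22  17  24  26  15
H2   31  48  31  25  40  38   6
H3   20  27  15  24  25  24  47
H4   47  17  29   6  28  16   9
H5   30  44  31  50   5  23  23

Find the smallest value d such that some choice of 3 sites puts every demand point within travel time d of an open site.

Open {H3, H4, H5}.
  Farthest demand point is S1 at travel time 20 (to H3); all others are ≤ 20.
With {H1, H3, H5} the worst case is 23.
With {H1, H2, H3} the worst case is 24.
No size-3 selection achieves below 20.

20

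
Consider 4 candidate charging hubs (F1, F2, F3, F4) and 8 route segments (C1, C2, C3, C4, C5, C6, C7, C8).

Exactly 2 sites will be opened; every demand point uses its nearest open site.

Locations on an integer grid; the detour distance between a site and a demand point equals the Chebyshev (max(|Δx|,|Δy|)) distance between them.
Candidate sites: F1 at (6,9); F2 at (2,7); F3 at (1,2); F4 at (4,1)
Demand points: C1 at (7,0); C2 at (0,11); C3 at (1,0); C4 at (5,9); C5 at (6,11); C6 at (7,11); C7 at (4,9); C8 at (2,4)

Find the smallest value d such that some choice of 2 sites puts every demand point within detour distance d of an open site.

5

Open {F2, F4}.
  Farthest demand point is C6 at detour distance 5 (to F2); all others are ≤ 5.
With {F1, F3} the worst case is 6.
With {F1, F4} the worst case is 6.
No size-2 selection achieves below 5.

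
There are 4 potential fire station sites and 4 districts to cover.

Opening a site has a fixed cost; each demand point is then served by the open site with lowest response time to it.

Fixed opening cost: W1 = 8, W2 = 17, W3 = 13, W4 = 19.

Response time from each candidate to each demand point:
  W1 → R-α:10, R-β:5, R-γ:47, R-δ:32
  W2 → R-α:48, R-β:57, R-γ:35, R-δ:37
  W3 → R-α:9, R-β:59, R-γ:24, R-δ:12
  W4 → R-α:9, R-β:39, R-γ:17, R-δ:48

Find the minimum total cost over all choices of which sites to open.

71

Open {W1, W3}: assign each demand point to its cheapest open site.
  R-α→W3 9, R-β→W1 5, R-γ→W3 24, R-δ→W3 12
  response time 50, fixed 21 → total 71.
Compare {W1, W3, W4}: response time 43 + fixed 40 = 83.
Compare {W1, W2, W3}: response time 50 + fixed 38 = 88.
Compare {W1, W4}: response time 63 + fixed 27 = 90.
All other subsets cost ≥ 83. Minimum total cost: 71.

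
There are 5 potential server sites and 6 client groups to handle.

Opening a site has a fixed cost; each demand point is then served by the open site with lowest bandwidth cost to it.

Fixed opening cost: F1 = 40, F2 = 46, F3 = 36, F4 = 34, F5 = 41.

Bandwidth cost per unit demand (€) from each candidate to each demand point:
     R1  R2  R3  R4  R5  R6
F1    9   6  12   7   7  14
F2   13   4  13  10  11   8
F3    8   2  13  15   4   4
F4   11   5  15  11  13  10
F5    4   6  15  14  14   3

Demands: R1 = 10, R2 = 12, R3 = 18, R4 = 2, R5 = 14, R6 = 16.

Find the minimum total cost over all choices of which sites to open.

507

Open {F3, F5}: assign each demand point to its cheapest open site.
  R1→F5 10×4=40, R2→F3 12×2=24, R3→F3 18×13=234, R4→F5 2×14=28, R5→F3 14×4=56, R6→F5 16×3=48
  bandwidth cost 430, fixed 77 → total 507.
Compare {F1, F3, F5}: bandwidth cost 398 + fixed 117 = 515.
Compare {F3}: bandwidth cost 488 + fixed 36 = 524.
Compare {F1, F3}: bandwidth cost 454 + fixed 76 = 530.
All other subsets cost ≥ 515. Minimum total cost: 507.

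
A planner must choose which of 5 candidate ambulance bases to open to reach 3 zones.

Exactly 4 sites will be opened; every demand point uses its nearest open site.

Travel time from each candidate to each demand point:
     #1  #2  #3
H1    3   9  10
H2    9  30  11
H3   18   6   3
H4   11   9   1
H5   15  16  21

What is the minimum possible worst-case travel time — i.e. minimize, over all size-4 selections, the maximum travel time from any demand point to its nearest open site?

Open {H1, H2, H3, H4}.
  Farthest demand point is #2 at travel time 6 (to H3); all others are ≤ 6.
With {H1, H2, H3, H5} the worst case is 6.
With {H1, H3, H4, H5} the worst case is 6.
No size-4 selection achieves below 6.

6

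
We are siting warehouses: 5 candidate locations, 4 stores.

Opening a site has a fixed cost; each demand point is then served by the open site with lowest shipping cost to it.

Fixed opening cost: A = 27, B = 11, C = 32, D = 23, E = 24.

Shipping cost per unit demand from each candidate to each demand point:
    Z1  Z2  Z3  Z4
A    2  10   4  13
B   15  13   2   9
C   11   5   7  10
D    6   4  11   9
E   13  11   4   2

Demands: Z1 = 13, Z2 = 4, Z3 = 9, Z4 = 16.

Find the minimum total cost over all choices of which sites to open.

177

Open {A, B, D, E}: assign each demand point to its cheapest open site.
  Z1→A 13×2=26, Z2→D 4×4=16, Z3→B 9×2=18, Z4→E 16×2=32
  shipping cost 92, fixed 85 → total 177.
Compare {A, B, E}: shipping cost 116 + fixed 62 = 178.
Compare {A, D, E}: shipping cost 110 + fixed 74 = 184.
Compare {A, E}: shipping cost 134 + fixed 51 = 185.
All other subsets cost ≥ 178. Minimum total cost: 177.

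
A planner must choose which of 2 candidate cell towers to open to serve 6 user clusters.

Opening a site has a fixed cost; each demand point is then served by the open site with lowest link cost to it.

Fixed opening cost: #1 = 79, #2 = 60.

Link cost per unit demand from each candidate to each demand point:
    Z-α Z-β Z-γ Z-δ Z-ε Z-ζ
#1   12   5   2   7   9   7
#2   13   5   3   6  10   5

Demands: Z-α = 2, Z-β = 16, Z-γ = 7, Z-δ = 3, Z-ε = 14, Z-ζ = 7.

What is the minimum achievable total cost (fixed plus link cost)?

Open {#2}: assign each demand point to its cheapest open site.
  Z-α→#2 2×13=26, Z-β→#2 16×5=80, Z-γ→#2 7×3=21, Z-δ→#2 3×6=18, Z-ε→#2 14×10=140, Z-ζ→#2 7×5=35
  link cost 320, fixed 60 → total 380.
Compare {#1}: link cost 314 + fixed 79 = 393.
Compare {#1, #2}: link cost 297 + fixed 139 = 436.

380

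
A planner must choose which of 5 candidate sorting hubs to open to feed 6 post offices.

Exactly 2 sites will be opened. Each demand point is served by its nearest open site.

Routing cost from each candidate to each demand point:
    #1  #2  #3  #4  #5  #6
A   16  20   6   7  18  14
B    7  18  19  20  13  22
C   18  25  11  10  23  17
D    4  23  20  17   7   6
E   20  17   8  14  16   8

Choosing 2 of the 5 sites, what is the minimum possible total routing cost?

50

Open {A, D}.
  #1→D 4, #2→A 20, #3→A 6, #4→A 7, #5→D 7, #6→D 6  ⇒ total 50.
Compare {D, E}: total 56.
Compare {C, D}: total 61.
No size-2 selection does better; minimum is 50.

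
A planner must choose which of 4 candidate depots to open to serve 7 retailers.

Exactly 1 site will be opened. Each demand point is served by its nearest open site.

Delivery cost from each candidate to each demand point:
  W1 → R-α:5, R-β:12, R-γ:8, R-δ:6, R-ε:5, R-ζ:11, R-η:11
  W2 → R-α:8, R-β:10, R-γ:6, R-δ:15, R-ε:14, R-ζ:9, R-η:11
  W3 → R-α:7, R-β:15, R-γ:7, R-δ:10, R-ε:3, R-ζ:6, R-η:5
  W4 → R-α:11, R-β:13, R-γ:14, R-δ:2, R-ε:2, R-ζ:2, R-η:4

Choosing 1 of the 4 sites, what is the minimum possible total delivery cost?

48

Open {W4}.
  R-α→W4 11, R-β→W4 13, R-γ→W4 14, R-δ→W4 2, R-ε→W4 2, R-ζ→W4 2, R-η→W4 4  ⇒ total 48.
Compare {W3}: total 53.
Compare {W1}: total 58.
No size-1 selection does better; minimum is 48.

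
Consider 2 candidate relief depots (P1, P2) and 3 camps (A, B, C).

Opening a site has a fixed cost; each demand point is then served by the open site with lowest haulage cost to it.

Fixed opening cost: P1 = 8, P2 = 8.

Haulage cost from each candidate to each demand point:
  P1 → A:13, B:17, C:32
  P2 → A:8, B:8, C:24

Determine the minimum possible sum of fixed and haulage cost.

Open {P2}: assign each demand point to its cheapest open site.
  A→P2 8, B→P2 8, C→P2 24
  haulage cost 40, fixed 8 → total 48.
Compare {P1, P2}: haulage cost 40 + fixed 16 = 56.
Compare {P1}: haulage cost 62 + fixed 8 = 70.

48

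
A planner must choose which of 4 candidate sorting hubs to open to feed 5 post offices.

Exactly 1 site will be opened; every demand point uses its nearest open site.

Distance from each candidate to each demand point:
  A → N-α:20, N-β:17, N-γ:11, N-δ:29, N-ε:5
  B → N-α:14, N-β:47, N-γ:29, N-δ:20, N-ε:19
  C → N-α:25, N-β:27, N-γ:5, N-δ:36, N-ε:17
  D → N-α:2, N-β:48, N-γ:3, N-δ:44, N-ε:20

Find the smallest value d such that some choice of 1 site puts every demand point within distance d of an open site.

29

Open {A}.
  Farthest demand point is N-δ at distance 29 (to A); all others are ≤ 29.
With {C} the worst case is 36.
With {B} the worst case is 47.
No size-1 selection achieves below 29.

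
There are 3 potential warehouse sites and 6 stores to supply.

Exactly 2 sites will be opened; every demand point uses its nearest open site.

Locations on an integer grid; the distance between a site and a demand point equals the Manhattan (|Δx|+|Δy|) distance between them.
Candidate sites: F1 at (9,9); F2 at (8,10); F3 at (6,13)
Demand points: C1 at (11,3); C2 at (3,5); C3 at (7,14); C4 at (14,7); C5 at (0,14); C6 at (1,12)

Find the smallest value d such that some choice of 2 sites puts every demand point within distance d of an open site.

Open {F1, F3}.
  Farthest demand point is C2 at distance 10 (to F1); all others are ≤ 10.
With {F2, F3} the worst case is 10.
With {F1, F2} the worst case is 12.
No size-2 selection achieves below 10.

10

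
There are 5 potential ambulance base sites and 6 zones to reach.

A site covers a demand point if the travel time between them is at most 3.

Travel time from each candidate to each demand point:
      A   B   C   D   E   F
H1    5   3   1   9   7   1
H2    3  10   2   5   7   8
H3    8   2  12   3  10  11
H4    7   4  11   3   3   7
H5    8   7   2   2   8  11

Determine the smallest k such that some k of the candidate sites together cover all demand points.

3

Coverage sets (demand points within 3 of each site):
  H1: {B, C, F}
  H2: {A, C}
  H3: {B, D}
  H4: {D, E}
  H5: {C, D}
No 2 sites suffice: every size-2 union leaves at least one demand point uncovered.
But {H1, H2, H4} covers everything, so the minimum is 3.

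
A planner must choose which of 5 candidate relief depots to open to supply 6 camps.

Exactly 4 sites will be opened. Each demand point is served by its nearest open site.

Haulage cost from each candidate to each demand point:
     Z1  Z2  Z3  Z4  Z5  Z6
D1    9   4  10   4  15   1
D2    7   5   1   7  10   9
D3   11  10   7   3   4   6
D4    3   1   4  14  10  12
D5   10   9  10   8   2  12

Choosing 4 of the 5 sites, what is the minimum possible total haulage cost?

Open {D1, D2, D4, D5}.
  Z1→D4 3, Z2→D4 1, Z3→D2 1, Z4→D1 4, Z5→D5 2, Z6→D1 1  ⇒ total 12.
Compare {D1, D2, D3, D4}: total 13.
Compare {D1, D3, D4, D5}: total 14.
No size-4 selection does better; minimum is 12.

12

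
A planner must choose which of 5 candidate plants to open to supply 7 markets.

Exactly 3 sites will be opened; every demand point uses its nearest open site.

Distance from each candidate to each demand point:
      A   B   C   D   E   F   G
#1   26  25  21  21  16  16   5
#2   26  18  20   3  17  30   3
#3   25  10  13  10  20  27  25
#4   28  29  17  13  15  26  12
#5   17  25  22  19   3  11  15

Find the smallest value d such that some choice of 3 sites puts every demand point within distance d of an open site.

17

Open {#1, #3, #5}.
  Farthest demand point is A at distance 17 (to #5); all others are ≤ 17.
With {#2, #3, #5} the worst case is 17.
With {#3, #4, #5} the worst case is 17.
No size-3 selection achieves below 17.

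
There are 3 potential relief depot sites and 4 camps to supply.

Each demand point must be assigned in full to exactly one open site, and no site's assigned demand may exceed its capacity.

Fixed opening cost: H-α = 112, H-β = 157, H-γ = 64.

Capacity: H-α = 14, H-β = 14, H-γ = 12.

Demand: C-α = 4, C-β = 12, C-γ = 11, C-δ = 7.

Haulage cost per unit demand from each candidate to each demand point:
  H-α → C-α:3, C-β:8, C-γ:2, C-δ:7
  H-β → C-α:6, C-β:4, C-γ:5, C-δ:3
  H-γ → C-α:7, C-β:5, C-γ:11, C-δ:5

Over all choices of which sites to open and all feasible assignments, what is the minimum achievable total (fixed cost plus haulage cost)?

460

Open {H-α, H-β, H-γ}; cheapest assignment that respects the capacities:
  H-α (cap 14, load 11): C-γ — cost 11×2 = 22
  H-β (cap 14, load 11): C-α, C-δ — cost 4×6 + 7×3 = 45
  H-γ (cap 12, load 12): C-β — cost 12×5 = 60
  Shipping 127, fixed 333 → total 460.
  Any other capacity-feasible assignment to {H-α, H-β, H-γ} ships for at least 127.
Total demand is 34 and no other set of sites has combined capacity ≥ 34, so {H-α, H-β, H-γ} is the only feasible choice of open sites. Minimum: 460.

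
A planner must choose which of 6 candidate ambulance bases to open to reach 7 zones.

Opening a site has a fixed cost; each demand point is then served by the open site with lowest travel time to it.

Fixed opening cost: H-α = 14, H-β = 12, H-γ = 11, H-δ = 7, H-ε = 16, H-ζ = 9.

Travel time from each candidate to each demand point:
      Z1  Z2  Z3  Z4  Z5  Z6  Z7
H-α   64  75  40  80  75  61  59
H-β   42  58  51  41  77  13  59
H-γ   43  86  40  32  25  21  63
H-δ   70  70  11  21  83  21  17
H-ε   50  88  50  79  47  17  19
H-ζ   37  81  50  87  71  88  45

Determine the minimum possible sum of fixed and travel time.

Open {H-β, H-γ, H-δ}: assign each demand point to its cheapest open site.
  Z1→H-β 42, Z2→H-β 58, Z3→H-δ 11, Z4→H-δ 21, Z5→H-γ 25, Z6→H-β 13, Z7→H-δ 17
  travel time 187, fixed 30 → total 217.
Compare {H-β, H-γ, H-δ, H-ζ}: travel time 182 + fixed 39 = 221.
Compare {H-γ, H-δ}: travel time 208 + fixed 18 = 226.
Compare {H-γ, H-δ, H-ζ}: travel time 202 + fixed 27 = 229.
All other subsets cost ≥ 221. Minimum total cost: 217.

217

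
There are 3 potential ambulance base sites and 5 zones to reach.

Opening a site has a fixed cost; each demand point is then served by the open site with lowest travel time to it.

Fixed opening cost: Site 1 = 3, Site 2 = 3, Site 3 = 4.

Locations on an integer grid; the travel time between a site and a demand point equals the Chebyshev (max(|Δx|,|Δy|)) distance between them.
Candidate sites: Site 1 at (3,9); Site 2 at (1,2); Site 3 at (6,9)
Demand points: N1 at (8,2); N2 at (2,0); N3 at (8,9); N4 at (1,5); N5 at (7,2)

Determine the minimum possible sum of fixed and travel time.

27

Open {Site 2, Site 3}: assign each demand point to its cheapest open site.
  N1→Site 2 7, N2→Site 2 2, N3→Site 3 2, N4→Site 2 3, N5→Site 2 6
  travel time 20, fixed 7 → total 27.
Compare {Site 2}: travel time 25 + fixed 3 = 28.
Compare {Site 1, Site 2}: travel time 23 + fixed 6 = 29.
Compare {Site 1, Site 2, Site 3}: travel time 20 + fixed 10 = 30.
All other subsets cost ≥ 28. Minimum total cost: 27.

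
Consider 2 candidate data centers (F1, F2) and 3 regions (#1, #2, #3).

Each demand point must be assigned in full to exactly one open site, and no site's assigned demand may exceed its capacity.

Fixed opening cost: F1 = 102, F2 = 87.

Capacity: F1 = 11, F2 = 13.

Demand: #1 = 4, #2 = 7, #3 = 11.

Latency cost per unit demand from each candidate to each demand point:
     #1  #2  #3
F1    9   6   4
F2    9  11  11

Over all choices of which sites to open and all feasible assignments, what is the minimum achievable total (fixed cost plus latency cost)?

Open {F1, F2}; cheapest assignment that respects the capacities:
  F1 (cap 11, load 11): #3 — cost 11×4 = 44
  F2 (cap 13, load 11): #1, #2 — cost 4×9 + 7×11 = 113
  Shipping 157, fixed 189 → total 346.
  Any other capacity-feasible assignment to {F1, F2} ships for at least 157.
Total demand is 22 and no other set of sites has combined capacity ≥ 22, so {F1, F2} is the only feasible choice of open sites. Minimum: 346.

346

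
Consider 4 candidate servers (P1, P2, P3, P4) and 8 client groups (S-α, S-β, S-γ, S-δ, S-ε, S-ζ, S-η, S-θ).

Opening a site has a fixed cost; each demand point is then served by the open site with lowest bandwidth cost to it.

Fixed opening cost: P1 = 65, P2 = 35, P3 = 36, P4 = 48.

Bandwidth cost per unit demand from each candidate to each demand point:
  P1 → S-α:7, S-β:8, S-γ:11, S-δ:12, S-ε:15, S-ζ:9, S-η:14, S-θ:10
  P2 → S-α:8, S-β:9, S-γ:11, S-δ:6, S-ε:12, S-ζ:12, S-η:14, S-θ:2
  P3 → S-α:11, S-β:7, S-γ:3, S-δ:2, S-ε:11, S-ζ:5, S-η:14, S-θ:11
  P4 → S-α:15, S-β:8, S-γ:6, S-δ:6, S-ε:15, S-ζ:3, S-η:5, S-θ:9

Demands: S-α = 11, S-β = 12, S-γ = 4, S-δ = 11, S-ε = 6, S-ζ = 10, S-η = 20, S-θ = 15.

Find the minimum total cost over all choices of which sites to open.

551

Open {P2, P3, P4}: assign each demand point to its cheapest open site.
  S-α→P2 11×8=88, S-β→P3 12×7=84, S-γ→P3 4×3=12, S-δ→P3 11×2=22, S-ε→P3 6×11=66, S-ζ→P4 10×3=30, S-η→P4 20×5=100, S-θ→P2 15×2=30
  bandwidth cost 432, fixed 119 → total 551.
Compare {P2, P4}: bandwidth cost 506 + fixed 83 = 589.
Compare {P1, P2, P3, P4}: bandwidth cost 421 + fixed 184 = 605.
Compare {P1, P2, P4}: bandwidth cost 495 + fixed 148 = 643.
All other subsets cost ≥ 589. Minimum total cost: 551.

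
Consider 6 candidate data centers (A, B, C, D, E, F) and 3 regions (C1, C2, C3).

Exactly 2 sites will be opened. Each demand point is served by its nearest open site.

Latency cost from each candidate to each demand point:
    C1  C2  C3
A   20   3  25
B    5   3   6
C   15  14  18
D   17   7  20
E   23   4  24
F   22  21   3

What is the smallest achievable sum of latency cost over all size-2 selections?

11

Open {B, F}.
  C1→B 5, C2→B 3, C3→F 3  ⇒ total 11.
Compare {A, B}: total 14.
Compare {B, C}: total 14.
No size-2 selection does better; minimum is 11.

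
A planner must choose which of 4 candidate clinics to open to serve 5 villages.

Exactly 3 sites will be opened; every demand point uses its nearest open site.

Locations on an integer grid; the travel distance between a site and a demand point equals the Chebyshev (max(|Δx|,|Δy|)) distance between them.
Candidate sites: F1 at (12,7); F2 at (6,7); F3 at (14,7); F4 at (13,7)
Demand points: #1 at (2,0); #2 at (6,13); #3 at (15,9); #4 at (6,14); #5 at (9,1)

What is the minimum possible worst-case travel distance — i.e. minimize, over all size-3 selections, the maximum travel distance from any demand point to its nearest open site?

7

Open {F1, F2, F3}.
  Farthest demand point is #1 at travel distance 7 (to F2); all others are ≤ 7.
With {F1, F2, F4} the worst case is 7.
With {F2, F3, F4} the worst case is 7.
No size-3 selection achieves below 7.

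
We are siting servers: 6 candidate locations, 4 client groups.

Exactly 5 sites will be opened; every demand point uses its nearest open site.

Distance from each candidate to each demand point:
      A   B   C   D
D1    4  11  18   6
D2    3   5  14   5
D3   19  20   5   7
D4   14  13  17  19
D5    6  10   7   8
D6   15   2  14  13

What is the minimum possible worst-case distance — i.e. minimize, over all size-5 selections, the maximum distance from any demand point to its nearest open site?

5

Open {D1, D2, D3, D4, D5}.
  Farthest demand point is B at distance 5 (to D2); all others are ≤ 5.
With {D1, D2, D3, D4, D6} the worst case is 5.
With {D1, D2, D3, D5, D6} the worst case is 5.
No size-5 selection achieves below 5.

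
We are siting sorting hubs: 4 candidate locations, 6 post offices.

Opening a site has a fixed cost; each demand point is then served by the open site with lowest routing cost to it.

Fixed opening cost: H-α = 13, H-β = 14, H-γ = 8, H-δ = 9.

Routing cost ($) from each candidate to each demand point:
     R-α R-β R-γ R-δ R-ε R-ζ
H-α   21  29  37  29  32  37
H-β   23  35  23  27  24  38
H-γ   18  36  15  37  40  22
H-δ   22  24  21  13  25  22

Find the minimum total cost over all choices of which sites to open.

134

Open {H-γ, H-δ}: assign each demand point to its cheapest open site.
  R-α→H-γ 18, R-β→H-δ 24, R-γ→H-γ 15, R-δ→H-δ 13, R-ε→H-δ 25, R-ζ→H-γ 22
  routing cost 117, fixed 17 → total 134.
Compare {H-δ}: routing cost 127 + fixed 9 = 136.
Compare {H-α, H-γ, H-δ}: routing cost 117 + fixed 30 = 147.
Compare {H-β, H-γ, H-δ}: routing cost 116 + fixed 31 = 147.
All other subsets cost ≥ 136. Minimum total cost: 134.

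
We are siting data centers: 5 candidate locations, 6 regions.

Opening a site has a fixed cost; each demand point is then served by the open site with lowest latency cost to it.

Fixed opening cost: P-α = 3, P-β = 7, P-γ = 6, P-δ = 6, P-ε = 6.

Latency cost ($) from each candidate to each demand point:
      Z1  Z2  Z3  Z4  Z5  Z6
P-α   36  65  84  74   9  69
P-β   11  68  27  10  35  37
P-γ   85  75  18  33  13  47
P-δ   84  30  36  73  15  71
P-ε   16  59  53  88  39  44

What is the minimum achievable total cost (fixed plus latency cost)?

137

Open {P-α, P-β, P-γ, P-δ}: assign each demand point to its cheapest open site.
  Z1→P-β 11, Z2→P-δ 30, Z3→P-γ 18, Z4→P-β 10, Z5→P-α 9, Z6→P-β 37
  latency cost 115, fixed 22 → total 137.
Compare {P-β, P-γ, P-δ}: latency cost 119 + fixed 19 = 138.
Compare {P-α, P-β, P-δ}: latency cost 124 + fixed 16 = 140.
Compare {P-β, P-δ}: latency cost 130 + fixed 13 = 143.
All other subsets cost ≥ 138. Minimum total cost: 137.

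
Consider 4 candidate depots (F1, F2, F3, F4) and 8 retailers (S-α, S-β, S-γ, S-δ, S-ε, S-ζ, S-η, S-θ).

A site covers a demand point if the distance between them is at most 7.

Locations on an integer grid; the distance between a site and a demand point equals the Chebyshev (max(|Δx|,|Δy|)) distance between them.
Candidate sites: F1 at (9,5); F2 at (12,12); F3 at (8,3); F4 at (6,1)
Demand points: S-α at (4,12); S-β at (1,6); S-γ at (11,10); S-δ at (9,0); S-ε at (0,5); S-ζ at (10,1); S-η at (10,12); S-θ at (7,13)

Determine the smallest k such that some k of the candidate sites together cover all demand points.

3

Coverage sets (demand points within 7 of each site):
  F1: {S-α, S-γ, S-δ, S-ζ, S-η}
  F2: {S-γ, S-η, S-θ}
  F3: {S-β, S-γ, S-δ, S-ζ}
  F4: {S-β, S-δ, S-ε, S-ζ}
No 2 sites suffice: every size-2 union leaves at least one demand point uncovered.
But {F1, F2, F4} covers everything, so the minimum is 3.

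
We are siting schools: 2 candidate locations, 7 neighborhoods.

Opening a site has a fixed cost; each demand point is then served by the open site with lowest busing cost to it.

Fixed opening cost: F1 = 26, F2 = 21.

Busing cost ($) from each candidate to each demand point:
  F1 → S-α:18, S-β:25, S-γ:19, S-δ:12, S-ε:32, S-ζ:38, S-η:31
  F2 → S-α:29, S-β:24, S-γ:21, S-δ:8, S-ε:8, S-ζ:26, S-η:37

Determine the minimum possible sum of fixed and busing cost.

174

Open {F2}: assign each demand point to its cheapest open site.
  S-α→F2 29, S-β→F2 24, S-γ→F2 21, S-δ→F2 8, S-ε→F2 8, S-ζ→F2 26, S-η→F2 37
  busing cost 153, fixed 21 → total 174.
Compare {F1, F2}: busing cost 134 + fixed 47 = 181.
Compare {F1}: busing cost 175 + fixed 26 = 201.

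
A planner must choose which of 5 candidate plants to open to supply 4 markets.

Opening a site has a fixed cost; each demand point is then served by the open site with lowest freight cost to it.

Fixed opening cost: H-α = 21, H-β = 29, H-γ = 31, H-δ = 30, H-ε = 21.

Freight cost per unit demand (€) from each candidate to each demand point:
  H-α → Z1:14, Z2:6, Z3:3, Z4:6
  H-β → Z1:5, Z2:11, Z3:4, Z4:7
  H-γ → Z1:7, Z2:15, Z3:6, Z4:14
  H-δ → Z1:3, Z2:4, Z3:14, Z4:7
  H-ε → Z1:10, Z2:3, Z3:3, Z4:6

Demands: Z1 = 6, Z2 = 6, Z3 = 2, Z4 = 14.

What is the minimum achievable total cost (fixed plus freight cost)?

Open {H-δ, H-ε}: assign each demand point to its cheapest open site.
  Z1→H-δ 6×3=18, Z2→H-ε 6×3=18, Z3→H-ε 2×3=6, Z4→H-ε 14×6=84
  freight cost 126, fixed 51 → total 177.
Compare {H-α, H-δ}: freight cost 132 + fixed 51 = 183.
Compare {H-β, H-ε}: freight cost 138 + fixed 50 = 188.
Compare {H-ε}: freight cost 168 + fixed 21 = 189.
All other subsets cost ≥ 183. Minimum total cost: 177.

177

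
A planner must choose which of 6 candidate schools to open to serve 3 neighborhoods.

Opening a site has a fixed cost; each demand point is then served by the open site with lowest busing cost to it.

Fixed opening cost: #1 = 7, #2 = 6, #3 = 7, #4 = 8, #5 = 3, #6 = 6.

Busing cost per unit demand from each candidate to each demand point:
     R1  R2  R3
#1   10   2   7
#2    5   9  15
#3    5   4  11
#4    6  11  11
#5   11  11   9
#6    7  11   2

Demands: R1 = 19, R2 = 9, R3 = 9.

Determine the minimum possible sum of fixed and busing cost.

150

Open {#1, #2, #6}: assign each demand point to its cheapest open site.
  R1→#2 19×5=95, R2→#1 9×2=18, R3→#6 9×2=18
  busing cost 131, fixed 19 → total 150.
Compare {#1, #3, #6}: busing cost 131 + fixed 20 = 151.
Compare {#1, #2, #5, #6}: busing cost 131 + fixed 22 = 153.
Compare {#1, #3, #5, #6}: busing cost 131 + fixed 23 = 154.
All other subsets cost ≥ 151. Minimum total cost: 150.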